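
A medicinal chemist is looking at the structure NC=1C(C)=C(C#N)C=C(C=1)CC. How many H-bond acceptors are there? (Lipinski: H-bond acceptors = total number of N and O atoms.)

N atoms: 2; O atoms: 0.
Lipinski HBA = 2 + 0 = 2.

2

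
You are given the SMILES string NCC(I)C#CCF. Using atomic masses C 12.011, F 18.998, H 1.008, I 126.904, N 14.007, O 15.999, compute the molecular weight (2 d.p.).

227.02 g/mol

First, the molecular formula is C5H7FIN (counting implicit H from valence).
  C: 5 × 12.011 = 60.055
  F: 1 × 18.998 = 18.998
  H: 7 × 1.008 = 7.056
  I: 1 × 126.904 = 126.904
  N: 1 × 14.007 = 14.007
Sum: 5×12.011 + 1×18.998 + 7×1.008 + 1×126.904 + 1×14.007 = 227.020 → 227.02 g/mol.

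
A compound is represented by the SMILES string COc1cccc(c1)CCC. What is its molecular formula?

Walk through each heavy atom and fill implicit hydrogens from standard valence (C 4, N 3, O 2, S 2, halogen 1); for lowercase aromatic atoms, an aromatic c carries 1 H when it has two neighbours and 0 H with three, and aromatic n carries 0 H:
  atom 1: C, bond orders sum to 1 (valence 4) → 3 H
  atom 2: O, bond orders sum to 2 (valence 2) → 0 H
  atom 3: aromatic c, 3 neighbours → 0 H
  atom 4: aromatic c, 2 neighbours → 1 H
  atom 5: aromatic c, 2 neighbours → 1 H
  atom 6: aromatic c, 2 neighbours → 1 H
  atom 7: aromatic c, 3 neighbours → 0 H
  atom 8: aromatic c, 2 neighbours → 1 H
  atom 9: C, bond orders sum to 2 (valence 4) → 2 H
  atom 10: C, bond orders sum to 2 (valence 4) → 2 H
  atom 11: C, bond orders sum to 1 (valence 4) → 3 H
Totals → C:10, H:14, O:1.

C10H14O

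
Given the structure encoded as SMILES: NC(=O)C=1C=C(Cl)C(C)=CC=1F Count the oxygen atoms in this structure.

Scan the SMILES for O atoms (remember two-letter symbols like Cl and Br are single atoms).
Oxygen count: 1.

1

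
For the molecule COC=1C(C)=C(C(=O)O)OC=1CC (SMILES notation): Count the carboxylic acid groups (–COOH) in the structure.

1

The carboxylic acid motif appears at heavy-atom position 7 in the SMILES.
Other groups present: 1 ether.
Carboxylic acid count: 1.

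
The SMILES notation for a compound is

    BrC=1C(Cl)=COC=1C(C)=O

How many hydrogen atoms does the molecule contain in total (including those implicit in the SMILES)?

4

Walk through each heavy atom and fill implicit hydrogens from standard valence (C 4, N 3, O 2, S 2, halogen 1):
  atom 1: Br (halogen, monovalent) → 0 H
  atom 2: C, bond orders sum to 4 (valence 4) → 0 H
  atom 3: C, bond orders sum to 4 (valence 4) → 0 H
  atom 4: Cl (halogen, monovalent) → 0 H
  atom 5: C, bond orders sum to 3 (valence 4) → 1 H
  atom 6: O, bond orders sum to 2 (valence 2) → 0 H
  atom 7: C, bond orders sum to 4 (valence 4) → 0 H
  atom 8: C, bond orders sum to 4 (valence 4) → 0 H
  atom 9: C, bond orders sum to 1 (valence 4) → 3 H
  atom 10: O, bond orders sum to 2 (valence 2) → 0 H
Total hydrogens: 4.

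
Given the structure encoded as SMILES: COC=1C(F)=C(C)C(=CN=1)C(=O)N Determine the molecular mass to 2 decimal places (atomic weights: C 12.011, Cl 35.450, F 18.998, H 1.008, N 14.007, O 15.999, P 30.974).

First, the molecular formula is C8H9FN2O2 (counting implicit H from valence).
  C: 8 × 12.011 = 96.088
  F: 1 × 18.998 = 18.998
  H: 9 × 1.008 = 9.072
  N: 2 × 14.007 = 28.014
  O: 2 × 15.999 = 31.998
Sum: 8×12.011 + 1×18.998 + 9×1.008 + 2×14.007 + 2×15.999 = 184.170 → 184.17 g/mol.

184.17 g/mol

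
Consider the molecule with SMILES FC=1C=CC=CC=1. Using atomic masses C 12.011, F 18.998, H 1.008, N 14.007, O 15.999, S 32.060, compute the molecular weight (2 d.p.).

First, the molecular formula is C6H5F (counting implicit H from valence).
  C: 6 × 12.011 = 72.066
  F: 1 × 18.998 = 18.998
  H: 5 × 1.008 = 5.040
Sum: 6×12.011 + 1×18.998 + 5×1.008 = 96.104 → 96.10 g/mol.

96.10 g/mol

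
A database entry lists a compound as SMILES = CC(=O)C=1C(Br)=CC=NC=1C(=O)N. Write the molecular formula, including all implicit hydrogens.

C8H7BrN2O2

Walk through each heavy atom and fill implicit hydrogens from standard valence (C 4, N 3, O 2, S 2, halogen 1):
  atom 1: C, bond orders sum to 1 (valence 4) → 3 H
  atom 2: C, bond orders sum to 4 (valence 4) → 0 H
  atom 3: O, bond orders sum to 2 (valence 2) → 0 H
  atom 4: C, bond orders sum to 4 (valence 4) → 0 H
  atom 5: C, bond orders sum to 4 (valence 4) → 0 H
  atom 6: Br (halogen, monovalent) → 0 H
  atom 7: C, bond orders sum to 3 (valence 4) → 1 H
  atom 8: C, bond orders sum to 3 (valence 4) → 1 H
  atom 9: N, bond orders sum to 3 (valence 3) → 0 H
  atom 10: C, bond orders sum to 4 (valence 4) → 0 H
  atom 11: C, bond orders sum to 4 (valence 4) → 0 H
  atom 12: O, bond orders sum to 2 (valence 2) → 0 H
  atom 13: N, bond orders sum to 1 (valence 3) → 2 H
Totals → C:8, H:7, Br:1, N:2, O:2.
In Hill order: C8H7BrN2O2.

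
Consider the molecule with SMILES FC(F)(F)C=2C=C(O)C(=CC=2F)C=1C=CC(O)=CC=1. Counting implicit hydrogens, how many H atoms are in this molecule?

8

Walk through each heavy atom and fill implicit hydrogens from standard valence (C 4, N 3, O 2, S 2, halogen 1):
  atom 1: F (halogen, monovalent) → 0 H
  atom 2: C, bond orders sum to 4 (valence 4) → 0 H
  atom 3: F (halogen, monovalent) → 0 H
  atom 4: F (halogen, monovalent) → 0 H
  atom 5: C, bond orders sum to 4 (valence 4) → 0 H
  atom 6: C, bond orders sum to 3 (valence 4) → 1 H
  atom 7: C, bond orders sum to 4 (valence 4) → 0 H
  atom 8: O, bond orders sum to 1 (valence 2) → 1 H
  atom 9: C, bond orders sum to 4 (valence 4) → 0 H
  atom 10: C, bond orders sum to 3 (valence 4) → 1 H
  atom 11: C, bond orders sum to 4 (valence 4) → 0 H
  atom 12: F (halogen, monovalent) → 0 H
  atom 13: C, bond orders sum to 4 (valence 4) → 0 H
  atom 14: C, bond orders sum to 3 (valence 4) → 1 H
  atom 15: C, bond orders sum to 3 (valence 4) → 1 H
  atom 16: C, bond orders sum to 4 (valence 4) → 0 H
  atom 17: O, bond orders sum to 1 (valence 2) → 1 H
  atom 18: C, bond orders sum to 3 (valence 4) → 1 H
  atom 19: C, bond orders sum to 3 (valence 4) → 1 H
Total hydrogens: 8.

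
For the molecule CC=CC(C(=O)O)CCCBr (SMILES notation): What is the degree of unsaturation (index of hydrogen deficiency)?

2

Degree of unsaturation = (number of rings) + (number of π bonds).
Ring closures in the SMILES: 0.
π bonds: 2 double bonds (each 1 DoU) → 2 DoU from unsaturation.
Total DoU = 0 + 2 = 2.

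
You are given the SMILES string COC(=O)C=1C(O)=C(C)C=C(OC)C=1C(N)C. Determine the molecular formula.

C12H17NO4

Walk through each heavy atom and fill implicit hydrogens from standard valence (C 4, N 3, O 2, S 2, halogen 1):
  atom 1: C, bond orders sum to 1 (valence 4) → 3 H
  atom 2: O, bond orders sum to 2 (valence 2) → 0 H
  atom 3: C, bond orders sum to 4 (valence 4) → 0 H
  atom 4: O, bond orders sum to 2 (valence 2) → 0 H
  atom 5: C, bond orders sum to 4 (valence 4) → 0 H
  atom 6: C, bond orders sum to 4 (valence 4) → 0 H
  atom 7: O, bond orders sum to 1 (valence 2) → 1 H
  atom 8: C, bond orders sum to 4 (valence 4) → 0 H
  atom 9: C, bond orders sum to 1 (valence 4) → 3 H
  atom 10: C, bond orders sum to 3 (valence 4) → 1 H
  atom 11: C, bond orders sum to 4 (valence 4) → 0 H
  atom 12: O, bond orders sum to 2 (valence 2) → 0 H
  atom 13: C, bond orders sum to 1 (valence 4) → 3 H
  atom 14: C, bond orders sum to 4 (valence 4) → 0 H
  atom 15: C, bond orders sum to 3 (valence 4) → 1 H
  atom 16: N, bond orders sum to 1 (valence 3) → 2 H
  atom 17: C, bond orders sum to 1 (valence 4) → 3 H
Totals → C:12, H:17, N:1, O:4.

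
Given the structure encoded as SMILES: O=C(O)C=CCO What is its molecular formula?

C4H6O3

Walk through each heavy atom and fill implicit hydrogens from standard valence (C 4, N 3, O 2, S 2, halogen 1):
  atom 1: O, bond orders sum to 2 (valence 2) → 0 H
  atom 2: C, bond orders sum to 4 (valence 4) → 0 H
  atom 3: O, bond orders sum to 1 (valence 2) → 1 H
  atom 4: C, bond orders sum to 3 (valence 4) → 1 H
  atom 5: C, bond orders sum to 3 (valence 4) → 1 H
  atom 6: C, bond orders sum to 2 (valence 4) → 2 H
  atom 7: O, bond orders sum to 1 (valence 2) → 1 H
Totals → C:4, H:6, O:3.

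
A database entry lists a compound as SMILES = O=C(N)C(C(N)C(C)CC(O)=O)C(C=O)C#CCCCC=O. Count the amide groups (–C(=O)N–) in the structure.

1

The amide motif appears at heavy-atom position 2 in the SMILES.
Other groups present: 2 aldehyde, 1 alkyne, 1 carboxylic acid, 1 primary amine.
Amide count: 1.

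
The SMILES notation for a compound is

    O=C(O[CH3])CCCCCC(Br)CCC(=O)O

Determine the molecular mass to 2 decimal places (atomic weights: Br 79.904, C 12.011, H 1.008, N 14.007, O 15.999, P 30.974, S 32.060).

First, the molecular formula is C11H19BrO4 (counting implicit H from valence).
  Br: 1 × 79.904 = 79.904
  C: 11 × 12.011 = 132.121
  H: 19 × 1.008 = 19.152
  O: 4 × 15.999 = 63.996
Sum: 1×79.904 + 11×12.011 + 19×1.008 + 4×15.999 = 295.173 → 295.17 g/mol.

295.17 g/mol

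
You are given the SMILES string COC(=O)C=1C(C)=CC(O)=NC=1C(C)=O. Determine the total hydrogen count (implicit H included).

11

Walk through each heavy atom and fill implicit hydrogens from standard valence (C 4, N 3, O 2, S 2, halogen 1):
  atom 1: C, bond orders sum to 1 (valence 4) → 3 H
  atom 2: O, bond orders sum to 2 (valence 2) → 0 H
  atom 3: C, bond orders sum to 4 (valence 4) → 0 H
  atom 4: O, bond orders sum to 2 (valence 2) → 0 H
  atom 5: C, bond orders sum to 4 (valence 4) → 0 H
  atom 6: C, bond orders sum to 4 (valence 4) → 0 H
  atom 7: C, bond orders sum to 1 (valence 4) → 3 H
  atom 8: C, bond orders sum to 3 (valence 4) → 1 H
  atom 9: C, bond orders sum to 4 (valence 4) → 0 H
  atom 10: O, bond orders sum to 1 (valence 2) → 1 H
  atom 11: N, bond orders sum to 3 (valence 3) → 0 H
  atom 12: C, bond orders sum to 4 (valence 4) → 0 H
  atom 13: C, bond orders sum to 4 (valence 4) → 0 H
  atom 14: C, bond orders sum to 1 (valence 4) → 3 H
  atom 15: O, bond orders sum to 2 (valence 2) → 0 H
Total hydrogens: 11.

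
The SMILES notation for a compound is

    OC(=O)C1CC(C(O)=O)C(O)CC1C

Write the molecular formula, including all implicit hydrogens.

Walk through each heavy atom and fill implicit hydrogens from standard valence (C 4, N 3, O 2, S 2, halogen 1):
  atom 1: O, bond orders sum to 1 (valence 2) → 1 H
  atom 2: C, bond orders sum to 4 (valence 4) → 0 H
  atom 3: O, bond orders sum to 2 (valence 2) → 0 H
  atom 4: C, bond orders sum to 3 (valence 4) → 1 H
  atom 5: C, bond orders sum to 2 (valence 4) → 2 H
  atom 6: C, bond orders sum to 3 (valence 4) → 1 H
  atom 7: C, bond orders sum to 4 (valence 4) → 0 H
  atom 8: O, bond orders sum to 1 (valence 2) → 1 H
  atom 9: O, bond orders sum to 2 (valence 2) → 0 H
  atom 10: C, bond orders sum to 3 (valence 4) → 1 H
  atom 11: O, bond orders sum to 1 (valence 2) → 1 H
  atom 12: C, bond orders sum to 2 (valence 4) → 2 H
  atom 13: C, bond orders sum to 3 (valence 4) → 1 H
  atom 14: C, bond orders sum to 1 (valence 4) → 3 H
Totals → C:9, H:14, O:5.
In Hill order: C9H14O5.

C9H14O5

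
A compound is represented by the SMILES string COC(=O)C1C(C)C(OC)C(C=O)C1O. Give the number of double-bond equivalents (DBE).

3

Molecular formula: C10H16O5.
DoU = (2C + 2 + N − H − X) / 2, where X is the halogen count and O/S are ignored.
    = (2·10 + 2 + 0 − 16 − 0) / 2 = 6 / 2 = 3.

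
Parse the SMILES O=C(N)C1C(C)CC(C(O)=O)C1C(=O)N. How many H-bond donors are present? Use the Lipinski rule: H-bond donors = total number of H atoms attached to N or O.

5

Donors: find every N or O and count the H atoms it carries.
  atom 1 (O): bond orders sum to 2 → 0 H
  atom 3 (N): bond orders sum to 1 → 2 H
  atom 10 (O): bond orders sum to 1 → 1 H
  atom 11 (O): bond orders sum to 2 → 0 H
  atom 14 (O): bond orders sum to 2 → 0 H
  atom 15 (N): bond orders sum to 1 → 2 H
Lipinski HBD = 5.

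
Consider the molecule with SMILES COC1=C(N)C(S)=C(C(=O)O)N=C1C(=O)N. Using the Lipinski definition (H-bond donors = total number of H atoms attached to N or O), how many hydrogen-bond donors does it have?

Donors: find every N or O and count the H atoms it carries.
  atom 2 (O): bond orders sum to 2 → 0 H
  atom 5 (N): bond orders sum to 1 → 2 H
  atom 10 (O): bond orders sum to 2 → 0 H
  atom 11 (O): bond orders sum to 1 → 1 H
  atom 12 (N): bond orders sum to 3 → 0 H
  atom 15 (O): bond orders sum to 2 → 0 H
  atom 16 (N): bond orders sum to 1 → 2 H
Lipinski HBD = 5.

5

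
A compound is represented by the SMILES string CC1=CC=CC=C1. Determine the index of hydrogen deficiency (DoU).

Molecular formula: C7H8.
DoU = (2C + 2 + N − H − X) / 2, where X is the halogen count and O/S are ignored.
    = (2·7 + 2 + 0 − 8 − 0) / 2 = 8 / 2 = 4.

4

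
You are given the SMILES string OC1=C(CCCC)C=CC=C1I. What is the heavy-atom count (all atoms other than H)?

Every atom symbol written in the SMILES (organic subset) is one heavy atom; implicit H are not written.
Heavy atoms by element → C:10, I:1, O:1.
Total: 12.

12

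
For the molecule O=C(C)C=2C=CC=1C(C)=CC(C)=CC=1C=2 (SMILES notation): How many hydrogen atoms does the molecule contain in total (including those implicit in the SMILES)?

Walk through each heavy atom and fill implicit hydrogens from standard valence (C 4, N 3, O 2, S 2, halogen 1):
  atom 1: O, bond orders sum to 2 (valence 2) → 0 H
  atom 2: C, bond orders sum to 4 (valence 4) → 0 H
  atom 3: C, bond orders sum to 1 (valence 4) → 3 H
  atom 4: C, bond orders sum to 4 (valence 4) → 0 H
  atom 5: C, bond orders sum to 3 (valence 4) → 1 H
  atom 6: C, bond orders sum to 3 (valence 4) → 1 H
  atom 7: C, bond orders sum to 4 (valence 4) → 0 H
  atom 8: C, bond orders sum to 4 (valence 4) → 0 H
  atom 9: C, bond orders sum to 1 (valence 4) → 3 H
  atom 10: C, bond orders sum to 3 (valence 4) → 1 H
  atom 11: C, bond orders sum to 4 (valence 4) → 0 H
  atom 12: C, bond orders sum to 1 (valence 4) → 3 H
  atom 13: C, bond orders sum to 3 (valence 4) → 1 H
  atom 14: C, bond orders sum to 4 (valence 4) → 0 H
  atom 15: C, bond orders sum to 3 (valence 4) → 1 H
Total hydrogens: 14.

14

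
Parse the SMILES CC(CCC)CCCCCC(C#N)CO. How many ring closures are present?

0

In SMILES, each pair of matching ring-closure digits denotes one ring-closing bond; the number of such bonds equals the number of independent rings.
Ring-closure bonds here: 0.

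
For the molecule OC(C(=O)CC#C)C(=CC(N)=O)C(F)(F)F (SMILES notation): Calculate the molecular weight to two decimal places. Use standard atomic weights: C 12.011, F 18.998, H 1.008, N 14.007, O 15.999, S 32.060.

235.16 g/mol

First, the molecular formula is C9H8F3NO3 (counting implicit H from valence).
  C: 9 × 12.011 = 108.099
  F: 3 × 18.998 = 56.994
  H: 8 × 1.008 = 8.064
  N: 1 × 14.007 = 14.007
  O: 3 × 15.999 = 47.997
Sum: 9×12.011 + 3×18.998 + 8×1.008 + 1×14.007 + 3×15.999 = 235.161 → 235.16 g/mol.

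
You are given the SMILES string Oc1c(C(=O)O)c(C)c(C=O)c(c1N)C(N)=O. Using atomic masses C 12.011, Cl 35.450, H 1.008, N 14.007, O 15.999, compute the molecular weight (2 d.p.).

238.20 g/mol

First, the molecular formula is C10H10N2O5 (counting implicit H from valence).
  C: 10 × 12.011 = 120.110
  H: 10 × 1.008 = 10.080
  N: 2 × 14.007 = 28.014
  O: 5 × 15.999 = 79.995
Sum: 10×12.011 + 10×1.008 + 2×14.007 + 5×15.999 = 238.199 → 238.20 g/mol.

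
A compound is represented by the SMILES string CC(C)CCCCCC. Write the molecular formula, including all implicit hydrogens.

Walk through each heavy atom and fill implicit hydrogens from standard valence (C 4, N 3, O 2, S 2, halogen 1):
  atom 1: C, bond orders sum to 1 (valence 4) → 3 H
  atom 2: C, bond orders sum to 3 (valence 4) → 1 H
  atom 3: C, bond orders sum to 1 (valence 4) → 3 H
  atom 4: C, bond orders sum to 2 (valence 4) → 2 H
  atom 5: C, bond orders sum to 2 (valence 4) → 2 H
  atom 6: C, bond orders sum to 2 (valence 4) → 2 H
  atom 7: C, bond orders sum to 2 (valence 4) → 2 H
  atom 8: C, bond orders sum to 2 (valence 4) → 2 H
  atom 9: C, bond orders sum to 1 (valence 4) → 3 H
Totals → C:9, H:20.

C9H20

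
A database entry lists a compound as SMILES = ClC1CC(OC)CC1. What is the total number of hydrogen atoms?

Walk through each heavy atom and fill implicit hydrogens from standard valence (C 4, N 3, O 2, S 2, halogen 1):
  atom 1: Cl (halogen, monovalent) → 0 H
  atom 2: C, bond orders sum to 3 (valence 4) → 1 H
  atom 3: C, bond orders sum to 2 (valence 4) → 2 H
  atom 4: C, bond orders sum to 3 (valence 4) → 1 H
  atom 5: O, bond orders sum to 2 (valence 2) → 0 H
  atom 6: C, bond orders sum to 1 (valence 4) → 3 H
  atom 7: C, bond orders sum to 2 (valence 4) → 2 H
  atom 8: C, bond orders sum to 2 (valence 4) → 2 H
Total hydrogens: 11.

11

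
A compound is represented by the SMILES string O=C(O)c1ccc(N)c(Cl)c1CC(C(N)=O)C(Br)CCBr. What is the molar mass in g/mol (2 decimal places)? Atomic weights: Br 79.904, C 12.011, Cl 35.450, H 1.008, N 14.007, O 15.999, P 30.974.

First, the molecular formula is C13H15Br2ClN2O3 (counting implicit H from valence).
  Br: 2 × 79.904 = 159.808
  C: 13 × 12.011 = 156.143
  Cl: 1 × 35.450 = 35.450
  H: 15 × 1.008 = 15.120
  N: 2 × 14.007 = 28.014
  O: 3 × 15.999 = 47.997
Sum: 2×79.904 + 13×12.011 + 1×35.450 + 15×1.008 + 2×14.007 + 3×15.999 = 442.532 → 442.53 g/mol.

442.53 g/mol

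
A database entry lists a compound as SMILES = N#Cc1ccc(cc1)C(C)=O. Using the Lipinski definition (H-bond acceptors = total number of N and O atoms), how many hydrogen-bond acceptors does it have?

2

N atoms: 1; O atoms: 1.
Lipinski HBA = 1 + 1 = 2.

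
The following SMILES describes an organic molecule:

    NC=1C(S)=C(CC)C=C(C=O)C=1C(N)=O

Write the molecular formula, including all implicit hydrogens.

Walk through each heavy atom and fill implicit hydrogens from standard valence (C 4, N 3, O 2, S 2, halogen 1):
  atom 1: N, bond orders sum to 1 (valence 3) → 2 H
  atom 2: C, bond orders sum to 4 (valence 4) → 0 H
  atom 3: C, bond orders sum to 4 (valence 4) → 0 H
  atom 4: S, bond orders sum to 1 (valence 2) → 1 H
  atom 5: C, bond orders sum to 4 (valence 4) → 0 H
  atom 6: C, bond orders sum to 2 (valence 4) → 2 H
  atom 7: C, bond orders sum to 1 (valence 4) → 3 H
  atom 8: C, bond orders sum to 3 (valence 4) → 1 H
  atom 9: C, bond orders sum to 4 (valence 4) → 0 H
  atom 10: C, bond orders sum to 3 (valence 4) → 1 H
  atom 11: O, bond orders sum to 2 (valence 2) → 0 H
  atom 12: C, bond orders sum to 4 (valence 4) → 0 H
  atom 13: C, bond orders sum to 4 (valence 4) → 0 H
  atom 14: N, bond orders sum to 1 (valence 3) → 2 H
  atom 15: O, bond orders sum to 2 (valence 2) → 0 H
Totals → C:10, H:12, N:2, O:2, S:1.

C10H12N2O2S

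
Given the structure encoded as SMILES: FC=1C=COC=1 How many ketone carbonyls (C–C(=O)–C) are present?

Scan the SMILES for the ketone motif — none present.

0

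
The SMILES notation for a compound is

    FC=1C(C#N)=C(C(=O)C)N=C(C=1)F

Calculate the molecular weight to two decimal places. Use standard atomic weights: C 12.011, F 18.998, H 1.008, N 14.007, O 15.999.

First, the molecular formula is C8H4F2N2O (counting implicit H from valence).
  C: 8 × 12.011 = 96.088
  F: 2 × 18.998 = 37.996
  H: 4 × 1.008 = 4.032
  N: 2 × 14.007 = 28.014
  O: 1 × 15.999 = 15.999
Sum: 8×12.011 + 2×18.998 + 4×1.008 + 2×14.007 + 1×15.999 = 182.129 → 182.13 g/mol.

182.13 g/mol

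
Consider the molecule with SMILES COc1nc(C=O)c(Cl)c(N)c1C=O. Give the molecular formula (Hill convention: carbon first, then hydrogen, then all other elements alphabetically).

Walk through each heavy atom and fill implicit hydrogens from standard valence (C 4, N 3, O 2, S 2, halogen 1); for lowercase aromatic atoms, an aromatic c carries 1 H when it has two neighbours and 0 H with three, and aromatic n carries 0 H:
  atom 1: C, bond orders sum to 1 (valence 4) → 3 H
  atom 2: O, bond orders sum to 2 (valence 2) → 0 H
  atom 3: aromatic c, 3 neighbours → 0 H
  atom 4: aromatic n, 2 neighbours → 0 H
  atom 5: aromatic c, 3 neighbours → 0 H
  atom 6: C, bond orders sum to 3 (valence 4) → 1 H
  atom 7: O, bond orders sum to 2 (valence 2) → 0 H
  atom 8: aromatic c, 3 neighbours → 0 H
  atom 9: Cl (halogen, monovalent) → 0 H
  atom 10: aromatic c, 3 neighbours → 0 H
  atom 11: N, bond orders sum to 1 (valence 3) → 2 H
  atom 12: aromatic c, 3 neighbours → 0 H
  atom 13: C, bond orders sum to 3 (valence 4) → 1 H
  atom 14: O, bond orders sum to 2 (valence 2) → 0 H
Totals → C:8, H:7, Cl:1, N:2, O:3.
In Hill order: C8H7ClN2O3.

C8H7ClN2O3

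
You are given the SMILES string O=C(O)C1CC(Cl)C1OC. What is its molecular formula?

C6H9ClO3

Walk through each heavy atom and fill implicit hydrogens from standard valence (C 4, N 3, O 2, S 2, halogen 1):
  atom 1: O, bond orders sum to 2 (valence 2) → 0 H
  atom 2: C, bond orders sum to 4 (valence 4) → 0 H
  atom 3: O, bond orders sum to 1 (valence 2) → 1 H
  atom 4: C, bond orders sum to 3 (valence 4) → 1 H
  atom 5: C, bond orders sum to 2 (valence 4) → 2 H
  atom 6: C, bond orders sum to 3 (valence 4) → 1 H
  atom 7: Cl (halogen, monovalent) → 0 H
  atom 8: C, bond orders sum to 3 (valence 4) → 1 H
  atom 9: O, bond orders sum to 2 (valence 2) → 0 H
  atom 10: C, bond orders sum to 1 (valence 4) → 3 H
Totals → C:6, H:9, Cl:1, O:3.
In Hill order: C6H9ClO3.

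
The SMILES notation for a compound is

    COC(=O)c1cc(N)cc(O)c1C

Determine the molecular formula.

Walk through each heavy atom and fill implicit hydrogens from standard valence (C 4, N 3, O 2, S 2, halogen 1); for lowercase aromatic atoms, an aromatic c carries 1 H when it has two neighbours and 0 H with three, and aromatic n carries 0 H:
  atom 1: C, bond orders sum to 1 (valence 4) → 3 H
  atom 2: O, bond orders sum to 2 (valence 2) → 0 H
  atom 3: C, bond orders sum to 4 (valence 4) → 0 H
  atom 4: O, bond orders sum to 2 (valence 2) → 0 H
  atom 5: aromatic c, 3 neighbours → 0 H
  atom 6: aromatic c, 2 neighbours → 1 H
  atom 7: aromatic c, 3 neighbours → 0 H
  atom 8: N, bond orders sum to 1 (valence 3) → 2 H
  atom 9: aromatic c, 2 neighbours → 1 H
  atom 10: aromatic c, 3 neighbours → 0 H
  atom 11: O, bond orders sum to 1 (valence 2) → 1 H
  atom 12: aromatic c, 3 neighbours → 0 H
  atom 13: C, bond orders sum to 1 (valence 4) → 3 H
Totals → C:9, H:11, N:1, O:3.

C9H11NO3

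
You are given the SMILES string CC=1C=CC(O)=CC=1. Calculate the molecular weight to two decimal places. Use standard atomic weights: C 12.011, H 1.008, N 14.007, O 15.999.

First, the molecular formula is C7H8O (counting implicit H from valence).
  C: 7 × 12.011 = 84.077
  H: 8 × 1.008 = 8.064
  O: 1 × 15.999 = 15.999
Sum: 7×12.011 + 8×1.008 + 1×15.999 = 108.140 → 108.14 g/mol.

108.14 g/mol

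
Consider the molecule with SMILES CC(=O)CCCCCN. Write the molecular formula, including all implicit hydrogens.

Walk through each heavy atom and fill implicit hydrogens from standard valence (C 4, N 3, O 2, S 2, halogen 1):
  atom 1: C, bond orders sum to 1 (valence 4) → 3 H
  atom 2: C, bond orders sum to 4 (valence 4) → 0 H
  atom 3: O, bond orders sum to 2 (valence 2) → 0 H
  atom 4: C, bond orders sum to 2 (valence 4) → 2 H
  atom 5: C, bond orders sum to 2 (valence 4) → 2 H
  atom 6: C, bond orders sum to 2 (valence 4) → 2 H
  atom 7: C, bond orders sum to 2 (valence 4) → 2 H
  atom 8: C, bond orders sum to 2 (valence 4) → 2 H
  atom 9: N, bond orders sum to 1 (valence 3) → 2 H
Totals → C:7, H:15, N:1, O:1.

C7H15NO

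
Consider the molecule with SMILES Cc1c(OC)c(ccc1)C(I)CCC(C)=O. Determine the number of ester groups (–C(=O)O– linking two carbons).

Scan the SMILES for the ester motif — none present.
Groups that are present: 1 ether, 1 ketone.

0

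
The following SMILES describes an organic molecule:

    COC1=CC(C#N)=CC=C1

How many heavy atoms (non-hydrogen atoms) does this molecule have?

Every atom symbol written in the SMILES (organic subset) is one heavy atom; implicit H are not written.
Heavy atoms by element → C:8, N:1, O:1.
Total: 10.

10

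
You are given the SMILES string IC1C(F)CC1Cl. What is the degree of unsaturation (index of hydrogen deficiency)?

Molecular formula: C4H5ClFI.
DoU = (2C + 2 + N − H − X) / 2, where X is the halogen count and O/S are ignored.
    = (2·4 + 2 + 0 − 5 − 3) / 2 = 2 / 2 = 1.

1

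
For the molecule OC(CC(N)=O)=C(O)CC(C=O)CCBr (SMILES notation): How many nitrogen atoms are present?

Scan the SMILES for N atoms (remember two-letter symbols like Cl and Br are single atoms).
Nitrogen count: 1.

1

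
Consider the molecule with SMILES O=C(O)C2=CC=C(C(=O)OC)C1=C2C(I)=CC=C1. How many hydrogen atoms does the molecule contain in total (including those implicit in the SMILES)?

9

Walk through each heavy atom and fill implicit hydrogens from standard valence (C 4, N 3, O 2, S 2, halogen 1):
  atom 1: O, bond orders sum to 2 (valence 2) → 0 H
  atom 2: C, bond orders sum to 4 (valence 4) → 0 H
  atom 3: O, bond orders sum to 1 (valence 2) → 1 H
  atom 4: C, bond orders sum to 4 (valence 4) → 0 H
  atom 5: C, bond orders sum to 3 (valence 4) → 1 H
  atom 6: C, bond orders sum to 3 (valence 4) → 1 H
  atom 7: C, bond orders sum to 4 (valence 4) → 0 H
  atom 8: C, bond orders sum to 4 (valence 4) → 0 H
  atom 9: O, bond orders sum to 2 (valence 2) → 0 H
  atom 10: O, bond orders sum to 2 (valence 2) → 0 H
  atom 11: C, bond orders sum to 1 (valence 4) → 3 H
  atom 12: C, bond orders sum to 4 (valence 4) → 0 H
  atom 13: C, bond orders sum to 4 (valence 4) → 0 H
  atom 14: C, bond orders sum to 4 (valence 4) → 0 H
  atom 15: I (halogen, monovalent) → 0 H
  atom 16: C, bond orders sum to 3 (valence 4) → 1 H
  atom 17: C, bond orders sum to 3 (valence 4) → 1 H
  atom 18: C, bond orders sum to 3 (valence 4) → 1 H
Total hydrogens: 9.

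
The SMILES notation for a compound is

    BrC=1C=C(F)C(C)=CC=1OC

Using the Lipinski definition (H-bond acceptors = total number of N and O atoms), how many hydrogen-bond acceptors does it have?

N atoms: 0; O atoms: 1.
Lipinski HBA = 0 + 1 = 1.

1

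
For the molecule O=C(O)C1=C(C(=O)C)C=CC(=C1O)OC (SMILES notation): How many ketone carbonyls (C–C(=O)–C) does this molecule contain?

The ketone motif appears at heavy-atom position 6 in the SMILES.
Other groups present: 1 carboxylic acid, 1 ether, 1 hydroxyl.
Ketone count: 1.

1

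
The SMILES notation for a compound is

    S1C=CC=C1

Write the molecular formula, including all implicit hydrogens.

C4H4S

Walk through each heavy atom and fill implicit hydrogens from standard valence (C 4, N 3, O 2, S 2, halogen 1):
  atom 1: S, bond orders sum to 2 (valence 2) → 0 H
  atom 2: C, bond orders sum to 3 (valence 4) → 1 H
  atom 3: C, bond orders sum to 3 (valence 4) → 1 H
  atom 4: C, bond orders sum to 3 (valence 4) → 1 H
  atom 5: C, bond orders sum to 3 (valence 4) → 1 H
Totals → C:4, H:4, S:1.
In Hill order: C4H4S.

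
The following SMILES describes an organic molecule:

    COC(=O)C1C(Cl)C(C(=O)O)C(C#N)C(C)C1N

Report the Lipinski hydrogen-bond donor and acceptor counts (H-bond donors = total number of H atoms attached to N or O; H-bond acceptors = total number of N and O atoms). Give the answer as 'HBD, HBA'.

Donors: find every N or O and count the H atoms it carries.
  atom 2 (O): bond orders sum to 2 → 0 H
  atom 4 (O): bond orders sum to 2 → 0 H
  atom 10 (O): bond orders sum to 2 → 0 H
  atom 11 (O): bond orders sum to 1 → 1 H
  atom 14 (N): bond orders sum to 3 → 0 H
  atom 18 (N): bond orders sum to 1 → 2 H
Lipinski HBD = 3.
Acceptors: N atoms = 2, O atoms = 4 → HBA = 6.

3, 6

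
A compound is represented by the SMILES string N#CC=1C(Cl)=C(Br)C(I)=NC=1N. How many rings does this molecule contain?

In SMILES, each pair of matching ring-closure digits denotes one ring-closing bond; the number of such bonds equals the number of independent rings.
Ring-closure bonds here: 1.

1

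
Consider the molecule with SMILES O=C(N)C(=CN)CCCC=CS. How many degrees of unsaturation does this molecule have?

3

Degree of unsaturation = (number of rings) + (number of π bonds).
Ring closures in the SMILES: 0.
π bonds: 3 double bonds (each 1 DoU) → 3 DoU from unsaturation.
Total DoU = 0 + 3 = 3.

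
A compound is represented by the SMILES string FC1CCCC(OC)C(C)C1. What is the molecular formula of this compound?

Walk through each heavy atom and fill implicit hydrogens from standard valence (C 4, N 3, O 2, S 2, halogen 1):
  atom 1: F (halogen, monovalent) → 0 H
  atom 2: C, bond orders sum to 3 (valence 4) → 1 H
  atom 3: C, bond orders sum to 2 (valence 4) → 2 H
  atom 4: C, bond orders sum to 2 (valence 4) → 2 H
  atom 5: C, bond orders sum to 2 (valence 4) → 2 H
  atom 6: C, bond orders sum to 3 (valence 4) → 1 H
  atom 7: O, bond orders sum to 2 (valence 2) → 0 H
  atom 8: C, bond orders sum to 1 (valence 4) → 3 H
  atom 9: C, bond orders sum to 3 (valence 4) → 1 H
  atom 10: C, bond orders sum to 1 (valence 4) → 3 H
  atom 11: C, bond orders sum to 2 (valence 4) → 2 H
Totals → C:9, H:17, F:1, O:1.

C9H17FO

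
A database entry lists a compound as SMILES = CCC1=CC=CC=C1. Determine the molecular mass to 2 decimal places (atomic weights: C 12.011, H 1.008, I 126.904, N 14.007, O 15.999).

106.17 g/mol

First, the molecular formula is C8H10 (counting implicit H from valence).
  C: 8 × 12.011 = 96.088
  H: 10 × 1.008 = 10.080
Sum: 8×12.011 + 10×1.008 = 106.168 → 106.17 g/mol.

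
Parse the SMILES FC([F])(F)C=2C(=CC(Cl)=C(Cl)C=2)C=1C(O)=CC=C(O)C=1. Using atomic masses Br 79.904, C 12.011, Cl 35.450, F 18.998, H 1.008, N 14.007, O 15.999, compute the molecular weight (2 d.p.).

First, the molecular formula is C13H7Cl2F3O2 (counting implicit H from valence).
  C: 13 × 12.011 = 156.143
  Cl: 2 × 35.450 = 70.900
  F: 3 × 18.998 = 56.994
  H: 7 × 1.008 = 7.056
  O: 2 × 15.999 = 31.998
Sum: 13×12.011 + 2×35.450 + 3×18.998 + 7×1.008 + 2×15.999 = 323.091 → 323.09 g/mol.

323.09 g/mol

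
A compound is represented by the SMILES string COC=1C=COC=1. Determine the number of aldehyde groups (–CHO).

0

Scan the SMILES for the aldehyde motif — none present.
Groups that are present: 1 ether.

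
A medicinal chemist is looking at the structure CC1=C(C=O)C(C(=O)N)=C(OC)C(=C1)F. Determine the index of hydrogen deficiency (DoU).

6

Molecular formula: C10H10FNO3.
DoU = (2C + 2 + N − H − X) / 2, where X is the halogen count and O/S are ignored.
    = (2·10 + 2 + 1 − 10 − 1) / 2 = 12 / 2 = 6.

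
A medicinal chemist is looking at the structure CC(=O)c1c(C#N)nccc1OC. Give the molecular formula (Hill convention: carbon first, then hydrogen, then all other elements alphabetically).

C9H8N2O2

Walk through each heavy atom and fill implicit hydrogens from standard valence (C 4, N 3, O 2, S 2, halogen 1); for lowercase aromatic atoms, an aromatic c carries 1 H when it has two neighbours and 0 H with three, and aromatic n carries 0 H:
  atom 1: C, bond orders sum to 1 (valence 4) → 3 H
  atom 2: C, bond orders sum to 4 (valence 4) → 0 H
  atom 3: O, bond orders sum to 2 (valence 2) → 0 H
  atom 4: aromatic c, 3 neighbours → 0 H
  atom 5: aromatic c, 3 neighbours → 0 H
  atom 6: C, bond orders sum to 4 (valence 4) → 0 H
  atom 7: N, bond orders sum to 3 (valence 3) → 0 H
  atom 8: aromatic n, 2 neighbours → 0 H
  atom 9: aromatic c, 2 neighbours → 1 H
  atom 10: aromatic c, 2 neighbours → 1 H
  atom 11: aromatic c, 3 neighbours → 0 H
  atom 12: O, bond orders sum to 2 (valence 2) → 0 H
  atom 13: C, bond orders sum to 1 (valence 4) → 3 H
Totals → C:9, H:8, N:2, O:2.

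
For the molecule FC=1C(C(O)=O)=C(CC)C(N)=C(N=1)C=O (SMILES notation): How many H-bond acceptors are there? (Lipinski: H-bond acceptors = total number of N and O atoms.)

5

N atoms: 2; O atoms: 3.
Lipinski HBA = 2 + 3 = 5.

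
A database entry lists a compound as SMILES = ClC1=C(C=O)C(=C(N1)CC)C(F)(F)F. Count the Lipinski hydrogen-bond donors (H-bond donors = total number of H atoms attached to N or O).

1

Donors: find every N or O and count the H atoms it carries.
  atom 5 (O): bond orders sum to 2 → 0 H
  atom 8 (N): bond orders sum to 2 → 1 H
Lipinski HBD = 1.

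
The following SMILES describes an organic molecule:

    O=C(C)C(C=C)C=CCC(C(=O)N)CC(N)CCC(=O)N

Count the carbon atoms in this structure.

15

Count every carbon token in the SMILES (each C, including those in ring-closure positions and inside branches).
Carbon count: 15.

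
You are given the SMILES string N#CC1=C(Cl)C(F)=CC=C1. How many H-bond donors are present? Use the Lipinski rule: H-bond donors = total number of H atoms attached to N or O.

Donors: find every N or O and count the H atoms it carries.
  atom 1 (N): bond orders sum to 3 → 0 H
Lipinski HBD = 0.

0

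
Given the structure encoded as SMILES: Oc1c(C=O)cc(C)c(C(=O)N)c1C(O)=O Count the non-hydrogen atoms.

16

Every atom symbol written in the SMILES (organic subset) is one heavy atom; implicit H are not written.
Heavy atoms by element → C:10, N:1, O:5.
Total: 16.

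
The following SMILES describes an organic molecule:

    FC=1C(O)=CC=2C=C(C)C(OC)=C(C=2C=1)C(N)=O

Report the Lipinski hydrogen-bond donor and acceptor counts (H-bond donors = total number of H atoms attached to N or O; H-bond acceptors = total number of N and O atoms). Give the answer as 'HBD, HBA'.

3, 4

Donors: find every N or O and count the H atoms it carries.
  atom 4 (O): bond orders sum to 1 → 1 H
  atom 11 (O): bond orders sum to 2 → 0 H
  atom 17 (N): bond orders sum to 1 → 2 H
  atom 18 (O): bond orders sum to 2 → 0 H
Lipinski HBD = 3.
Acceptors: N atoms = 1, O atoms = 3 → HBA = 4.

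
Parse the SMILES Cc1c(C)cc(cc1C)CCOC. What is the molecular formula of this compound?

Walk through each heavy atom and fill implicit hydrogens from standard valence (C 4, N 3, O 2, S 2, halogen 1); for lowercase aromatic atoms, an aromatic c carries 1 H when it has two neighbours and 0 H with three, and aromatic n carries 0 H:
  atom 1: C, bond orders sum to 1 (valence 4) → 3 H
  atom 2: aromatic c, 3 neighbours → 0 H
  atom 3: aromatic c, 3 neighbours → 0 H
  atom 4: C, bond orders sum to 1 (valence 4) → 3 H
  atom 5: aromatic c, 2 neighbours → 1 H
  atom 6: aromatic c, 3 neighbours → 0 H
  atom 7: aromatic c, 2 neighbours → 1 H
  atom 8: aromatic c, 3 neighbours → 0 H
  atom 9: C, bond orders sum to 1 (valence 4) → 3 H
  atom 10: C, bond orders sum to 2 (valence 4) → 2 H
  atom 11: C, bond orders sum to 2 (valence 4) → 2 H
  atom 12: O, bond orders sum to 2 (valence 2) → 0 H
  atom 13: C, bond orders sum to 1 (valence 4) → 3 H
Totals → C:12, H:18, O:1.

C12H18O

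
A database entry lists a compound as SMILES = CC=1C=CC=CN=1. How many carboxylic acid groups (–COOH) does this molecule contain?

Scan the SMILES for the carboxylic acid motif — none present.

0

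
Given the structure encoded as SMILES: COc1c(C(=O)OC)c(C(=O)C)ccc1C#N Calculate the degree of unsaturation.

Molecular formula: C12H11NO4.
DoU = (2C + 2 + N − H − X) / 2, where X is the halogen count and O/S are ignored.
    = (2·12 + 2 + 1 − 11 − 0) / 2 = 16 / 2 = 8.

8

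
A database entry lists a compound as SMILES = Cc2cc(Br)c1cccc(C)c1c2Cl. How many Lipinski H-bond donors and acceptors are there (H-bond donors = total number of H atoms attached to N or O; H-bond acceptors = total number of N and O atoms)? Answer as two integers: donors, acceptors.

Donors: find every N or O and count the H atoms it carries.
  (no N or O atoms present)
Lipinski HBD = 0.
Acceptors: N atoms = 0, O atoms = 0 → HBA = 0.

0, 0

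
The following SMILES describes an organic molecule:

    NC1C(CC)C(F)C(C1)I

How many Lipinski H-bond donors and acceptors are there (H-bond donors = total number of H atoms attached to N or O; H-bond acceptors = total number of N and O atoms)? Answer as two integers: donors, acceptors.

2, 1

Donors: find every N or O and count the H atoms it carries.
  atom 1 (N): bond orders sum to 1 → 2 H
Lipinski HBD = 2.
Acceptors: N atoms = 1, O atoms = 0 → HBA = 1.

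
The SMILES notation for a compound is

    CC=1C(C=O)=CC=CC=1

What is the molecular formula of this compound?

Walk through each heavy atom and fill implicit hydrogens from standard valence (C 4, N 3, O 2, S 2, halogen 1):
  atom 1: C, bond orders sum to 1 (valence 4) → 3 H
  atom 2: C, bond orders sum to 4 (valence 4) → 0 H
  atom 3: C, bond orders sum to 4 (valence 4) → 0 H
  atom 4: C, bond orders sum to 3 (valence 4) → 1 H
  atom 5: O, bond orders sum to 2 (valence 2) → 0 H
  atom 6: C, bond orders sum to 3 (valence 4) → 1 H
  atom 7: C, bond orders sum to 3 (valence 4) → 1 H
  atom 8: C, bond orders sum to 3 (valence 4) → 1 H
  atom 9: C, bond orders sum to 3 (valence 4) → 1 H
Totals → C:8, H:8, O:1.
In Hill order: C8H8O.

C8H8O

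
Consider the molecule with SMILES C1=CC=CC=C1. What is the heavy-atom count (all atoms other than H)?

6

Every atom symbol written in the SMILES (organic subset) is one heavy atom; implicit H are not written.
Heavy atoms by element → C:6.
Total: 6.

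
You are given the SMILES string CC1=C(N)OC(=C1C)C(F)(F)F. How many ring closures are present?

In SMILES, each pair of matching ring-closure digits denotes one ring-closing bond; the number of such bonds equals the number of independent rings.
Ring-closure bonds here: 1.

1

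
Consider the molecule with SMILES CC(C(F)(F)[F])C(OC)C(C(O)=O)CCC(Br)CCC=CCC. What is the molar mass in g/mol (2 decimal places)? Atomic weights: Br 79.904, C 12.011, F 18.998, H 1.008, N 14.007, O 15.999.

403.28 g/mol

First, the molecular formula is C16H26BrF3O3 (counting implicit H from valence).
  Br: 1 × 79.904 = 79.904
  C: 16 × 12.011 = 192.176
  F: 3 × 18.998 = 56.994
  H: 26 × 1.008 = 26.208
  O: 3 × 15.999 = 47.997
Sum: 1×79.904 + 16×12.011 + 3×18.998 + 26×1.008 + 3×15.999 = 403.279 → 403.28 g/mol.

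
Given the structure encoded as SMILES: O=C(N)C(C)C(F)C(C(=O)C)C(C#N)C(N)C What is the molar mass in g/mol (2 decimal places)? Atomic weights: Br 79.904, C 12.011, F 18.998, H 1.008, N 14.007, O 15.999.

243.28 g/mol

First, the molecular formula is C11H18FN3O2 (counting implicit H from valence).
  C: 11 × 12.011 = 132.121
  F: 1 × 18.998 = 18.998
  H: 18 × 1.008 = 18.144
  N: 3 × 14.007 = 42.021
  O: 2 × 15.999 = 31.998
Sum: 11×12.011 + 1×18.998 + 18×1.008 + 3×14.007 + 2×15.999 = 243.282 → 243.28 g/mol.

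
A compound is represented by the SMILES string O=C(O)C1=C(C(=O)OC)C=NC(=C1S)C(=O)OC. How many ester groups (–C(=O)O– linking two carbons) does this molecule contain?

2

The ester motif appears at heavy-atom positions 6, 15 in the SMILES.
Other groups present: 1 carboxylic acid, 1 thiol.
Ester count: 2.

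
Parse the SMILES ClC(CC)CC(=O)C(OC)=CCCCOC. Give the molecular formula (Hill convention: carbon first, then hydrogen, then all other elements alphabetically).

C12H21ClO3

Walk through each heavy atom and fill implicit hydrogens from standard valence (C 4, N 3, O 2, S 2, halogen 1):
  atom 1: Cl (halogen, monovalent) → 0 H
  atom 2: C, bond orders sum to 3 (valence 4) → 1 H
  atom 3: C, bond orders sum to 2 (valence 4) → 2 H
  atom 4: C, bond orders sum to 1 (valence 4) → 3 H
  atom 5: C, bond orders sum to 2 (valence 4) → 2 H
  atom 6: C, bond orders sum to 4 (valence 4) → 0 H
  atom 7: O, bond orders sum to 2 (valence 2) → 0 H
  atom 8: C, bond orders sum to 4 (valence 4) → 0 H
  atom 9: O, bond orders sum to 2 (valence 2) → 0 H
  atom 10: C, bond orders sum to 1 (valence 4) → 3 H
  atom 11: C, bond orders sum to 3 (valence 4) → 1 H
  atom 12: C, bond orders sum to 2 (valence 4) → 2 H
  atom 13: C, bond orders sum to 2 (valence 4) → 2 H
  atom 14: C, bond orders sum to 2 (valence 4) → 2 H
  atom 15: O, bond orders sum to 2 (valence 2) → 0 H
  atom 16: C, bond orders sum to 1 (valence 4) → 3 H
Totals → C:12, H:21, Cl:1, O:3.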